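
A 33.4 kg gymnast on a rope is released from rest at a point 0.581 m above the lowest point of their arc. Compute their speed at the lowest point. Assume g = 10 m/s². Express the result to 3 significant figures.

Equating total energy at the two states: mgh = ½mv²
v = √(2gh) = √(2 × 10 × 0.581) = √11.620 = 3.409 m/s

v = 3.41 m/s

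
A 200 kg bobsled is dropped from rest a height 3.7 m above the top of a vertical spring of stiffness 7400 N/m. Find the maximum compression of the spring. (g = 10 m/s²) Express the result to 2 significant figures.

x = 1.7 m

Let x be the compression. The total drop is H + x, and the bobsled is instantaneously at rest at max compression, so energy conservation gives:
mg(H + x) = ½kx²
½(7400)x² − (200)(10)x − (200)(10)(3.7) = 0
3700x² − 2000x − 7400 = 0
x = [2000 + √(4.000e+06 + 1.0952e+08)]/(2 × 3700) = 1.710 m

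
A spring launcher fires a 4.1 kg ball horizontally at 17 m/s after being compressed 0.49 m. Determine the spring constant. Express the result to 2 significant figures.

k = 4900 N/m

½kx² = ½mv²
k = mv²/x² = (4.1)(17)²/(0.49)² = 4935 N/m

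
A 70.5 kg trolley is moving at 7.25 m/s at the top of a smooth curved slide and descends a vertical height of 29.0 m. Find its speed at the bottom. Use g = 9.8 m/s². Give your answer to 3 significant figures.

Energy conservation between the two points: ½mv₀² + mgh = ½mv²
v² = v₀² + 2gh = (7.25)² + 2(9.8)(29.0) = 620.96
v = √620.96 = 24.92 m/s

v = 24.9 m/s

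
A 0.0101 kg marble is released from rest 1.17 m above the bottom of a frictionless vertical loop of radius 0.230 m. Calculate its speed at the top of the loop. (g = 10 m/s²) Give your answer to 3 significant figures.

v = 3.77 m/s

Energy conservation: mgh = ½mv_top² + mg(2r)
v_top² = 2g(h − 2r) = 2(10)(1.17 − 0.4600) = 14.20
v_top = 3.768 m/s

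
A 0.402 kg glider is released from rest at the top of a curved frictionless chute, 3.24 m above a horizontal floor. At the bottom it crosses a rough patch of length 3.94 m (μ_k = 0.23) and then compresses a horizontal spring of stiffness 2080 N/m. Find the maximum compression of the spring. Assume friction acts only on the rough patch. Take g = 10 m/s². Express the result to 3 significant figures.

Initial energy: E₁ = mgh = (0.402)(10)(3.24) = 13.025 J
Friction removes W_f = μ_k mg d = (0.23)(0.402)(10)(3.94) = 3.643 J
Energy reaching the spring: E = 13.025 − 3.643 = 9.3819 J
At max compression ½kx² = E ⇒ x = √(2E/k) = √(2 × 9.3819/2080) = 0.09498 m

x = 0.0950 m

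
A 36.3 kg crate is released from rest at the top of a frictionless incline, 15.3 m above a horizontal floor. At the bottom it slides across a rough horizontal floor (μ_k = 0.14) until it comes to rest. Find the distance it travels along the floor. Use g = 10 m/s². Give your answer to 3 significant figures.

Energy bookkeeping (friction removes W_f = μ_k N d):
At rest all PE has been dissipated by friction: mgh = μ_k m g d
d = h/μ_k = 15.3/0.14 = 109.3 m

d = 109 m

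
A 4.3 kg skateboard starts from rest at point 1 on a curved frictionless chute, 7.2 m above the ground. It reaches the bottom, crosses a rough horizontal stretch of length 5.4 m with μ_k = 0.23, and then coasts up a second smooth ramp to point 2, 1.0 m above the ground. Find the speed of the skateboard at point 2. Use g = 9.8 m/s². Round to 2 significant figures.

v = 9.9 m/s

Energy at 1: mgh₁ = (4.3)(9.8)(7.2) = 303.41 J
Friction loss: W_f = μ_k mg d = 52.34 J
At 2: ½mv² + mgh₂ = mgh₁ − W_f
½mv² = 303.41 − 52.34 − 42.140 = 208.93 J
v = √(2 × 208.93/4.3) = 9.858 m/s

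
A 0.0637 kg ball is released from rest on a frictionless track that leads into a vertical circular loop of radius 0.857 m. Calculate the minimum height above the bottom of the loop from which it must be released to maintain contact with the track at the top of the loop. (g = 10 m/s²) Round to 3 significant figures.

h = 2.14 m

At the top, for minimum speed gravity alone supplies the centripetal force: mg = mv_top²/r ⇒ v_top² = gr = 8.570 m²/s²
Energy conservation from release height h to the top (height 2r): mgh = ½mv_top² + mg(2r)
h = v_top²/(2g) + 2r = r/2 + 2r = 5r/2 = 2.143 m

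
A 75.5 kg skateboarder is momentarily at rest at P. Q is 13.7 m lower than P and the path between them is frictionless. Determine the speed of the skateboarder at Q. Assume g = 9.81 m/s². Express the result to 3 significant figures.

v = 16.4 m/s

Mechanical energy is conserved (no friction): mgh = ½mv²
v = √(2gh) = √(2 × 9.81 × 13.7) = √268.79 = 16.39 m/s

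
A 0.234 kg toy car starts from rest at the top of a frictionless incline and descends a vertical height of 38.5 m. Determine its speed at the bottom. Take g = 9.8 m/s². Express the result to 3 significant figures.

v = 27.5 m/s

Mechanical energy is conserved (no friction): mgh = ½mv²
v = √(2gh) = √(2 × 9.8 × 38.5) = √754.60 = 27.47 m/s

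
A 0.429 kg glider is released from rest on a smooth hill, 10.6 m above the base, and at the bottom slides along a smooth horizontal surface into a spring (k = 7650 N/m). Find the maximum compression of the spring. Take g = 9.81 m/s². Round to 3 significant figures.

x = 0.108 m

Gravitational PE at the top equals spring PE at max compression: mgh = ½kx²
x = √(2mgh/k) = √(2 × 0.429 × 9.81 × 10.6 / 7650) = 0.1080 m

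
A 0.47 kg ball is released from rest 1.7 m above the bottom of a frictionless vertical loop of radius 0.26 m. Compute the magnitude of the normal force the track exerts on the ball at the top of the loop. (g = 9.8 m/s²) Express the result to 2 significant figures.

Energy from release to top (height 2r): mgh = ½mv_top² + mg(2r)
v_top² = 2g(h − 2r) = 2(9.8)(1.7 − 0.5200) = 23.128 m²/s²
At the top, both N and weight point toward the centre: N + mg = mv_top²/r
N = m(v_top²/r − g) = 0.47(23.128/0.26 − 9.8) = 37.20 N

N = 37 N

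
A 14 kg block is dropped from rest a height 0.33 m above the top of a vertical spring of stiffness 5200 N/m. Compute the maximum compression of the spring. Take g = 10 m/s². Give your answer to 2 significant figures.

x = 0.16 m

Measuring PE from the top of the relaxed spring, at max compression the block has dropped H + x with zero KE, so:
mg(H + x) = ½kx²
½(5200)x² − (14)(10)x − (14)(10)(0.33) = 0
2600x² − 140.0x − 46.20 = 0
x = [140.0 + √(19600 + 480480)]/(2 × 2600) = 0.1629 m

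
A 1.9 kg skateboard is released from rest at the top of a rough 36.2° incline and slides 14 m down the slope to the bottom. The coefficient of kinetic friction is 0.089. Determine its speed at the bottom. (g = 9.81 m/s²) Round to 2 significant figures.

Work–energy: mg(L sinθ) − μ_k(mg cosθ)L = ½mv²
mgh = mgL sinθ = (1.9)(9.81)(14)sin36.2° = 154.12 J
W_f = μ_k mg cosθ · L = (0.089)(1.9)(9.81)cos36.2°·14 = 18.74 J
½mv² = 154.12 − 18.74 = 135.38 J
v = √(2 × 135.38/1.9) = 11.94 m/s

v = 12 m/s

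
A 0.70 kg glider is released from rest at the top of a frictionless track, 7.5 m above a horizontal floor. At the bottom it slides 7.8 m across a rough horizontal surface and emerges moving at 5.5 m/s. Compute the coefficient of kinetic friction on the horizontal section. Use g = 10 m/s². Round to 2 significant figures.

Applying the work–energy principle:
mgh = ½mv² + μ_k m g d
mgh = 52.500 J; ½mv² = 10.587 J
W_f = 52.500 − 10.587 = 41.91 J
μ_k = W_f/(mg·d) = 41.91/(7.000 × 7.8) = 0.7676

μ_k = 0.77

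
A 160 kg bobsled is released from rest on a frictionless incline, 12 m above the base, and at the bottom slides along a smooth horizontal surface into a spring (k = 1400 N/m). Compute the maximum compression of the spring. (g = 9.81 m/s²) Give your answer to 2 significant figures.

Energy conservation (no friction) from release to max compression: mgh = ½kx²
x = √(2mgh/k) = √(2 × 160 × 9.81 × 12 / 1400) = 5.187 m

x = 5.2 m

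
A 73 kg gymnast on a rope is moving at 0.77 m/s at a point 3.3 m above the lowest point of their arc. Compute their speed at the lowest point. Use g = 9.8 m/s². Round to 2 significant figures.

v = 8.1 m/s

By conservation of mechanical energy, ½mv₀² + mgh = ½mv²
v² = v₀² + 2gh = (0.77)² + 2(9.8)(3.3) = 65.273
v = √65.273 = 8.079 m/s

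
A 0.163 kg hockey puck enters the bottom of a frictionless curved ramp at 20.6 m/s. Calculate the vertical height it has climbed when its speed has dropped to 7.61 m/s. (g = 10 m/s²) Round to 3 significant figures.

h = 18.3 m

Energy balance between the two points: ½mv₁² = ½mv₂² + mgh
h = (v₁² − v₂²)/(2g) = (20.6² − 7.61²)/(2 × 10) = 18.32 m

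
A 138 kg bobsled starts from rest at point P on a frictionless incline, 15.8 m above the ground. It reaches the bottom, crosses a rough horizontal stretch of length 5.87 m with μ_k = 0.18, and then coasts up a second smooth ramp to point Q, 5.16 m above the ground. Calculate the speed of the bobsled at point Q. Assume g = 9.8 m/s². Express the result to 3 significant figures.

Energy at P: mgh₁ = (138)(9.8)(15.8) = 21368 J
Friction loss: W_f = μ_k mg d = 1429 J
At Q: ½mv² + mgh₂ = mgh₁ − W_f
½mv² = 21368 − 1429 − 6978.4 = 12961 J
v = √(2 × 12961/138) = 13.71 m/s

v = 13.7 m/s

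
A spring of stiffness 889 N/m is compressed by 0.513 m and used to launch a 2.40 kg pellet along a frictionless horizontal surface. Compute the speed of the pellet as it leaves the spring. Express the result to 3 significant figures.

Conservation of energy: ½kx² = ½mv²
v = x√(k/m) = 0.513 × √(889/2.40) = 9.873 m/s

v = 9.87 m/s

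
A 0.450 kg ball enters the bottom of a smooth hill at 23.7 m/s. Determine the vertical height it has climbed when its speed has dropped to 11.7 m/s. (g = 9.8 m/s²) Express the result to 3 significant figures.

h = 21.7 m

Energy balance between the two points: ½mv₁² = ½mv₂² + mgh
h = (v₁² − v₂²)/(2g) = (23.7² − 11.7²)/(2 × 9.8) = 21.67 m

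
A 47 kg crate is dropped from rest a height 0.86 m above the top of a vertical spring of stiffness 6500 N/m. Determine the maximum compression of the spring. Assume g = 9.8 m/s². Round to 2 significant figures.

x = 0.43 m

Take the reference level at the top of the uncompressed spring. At max compression the crate has fallen H + x and is momentarily at rest:
mg(H + x) = ½kx²
½(6500)x² − (47)(9.8)x − (47)(9.8)(0.86) = 0
3250x² − 460.6x − 396.1 = 0
x = [460.6 + √(212152 + 5.1495e+06)]/(2 × 3250) = 0.4271 m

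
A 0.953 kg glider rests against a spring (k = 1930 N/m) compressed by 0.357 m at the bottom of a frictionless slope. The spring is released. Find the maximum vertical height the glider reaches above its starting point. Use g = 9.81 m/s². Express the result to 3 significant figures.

All spring PE becomes gravitational PE at the highest point: ½kx² = mgh
h = kx²/(2mg) = (1930)(0.357)²/(2 × 0.953 × 9.81) = 13.16 m

h = 13.2 m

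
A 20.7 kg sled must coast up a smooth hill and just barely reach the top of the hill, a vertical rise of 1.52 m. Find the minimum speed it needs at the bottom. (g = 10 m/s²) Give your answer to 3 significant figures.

At the top it is momentarily at rest, so all KE converts to PE: ½mv² = mgh
v = √(2gh) = √(2 × 10 × 1.52) = 5.514 m/s

v = 5.51 m/s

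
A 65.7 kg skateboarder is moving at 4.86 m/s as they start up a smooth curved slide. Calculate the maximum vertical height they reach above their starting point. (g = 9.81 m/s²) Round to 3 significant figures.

h = 1.20 m

By energy conservation, ½mv² = mgh
h = v²/(2g) = 4.86²/(2 × 9.81) = 1.204 m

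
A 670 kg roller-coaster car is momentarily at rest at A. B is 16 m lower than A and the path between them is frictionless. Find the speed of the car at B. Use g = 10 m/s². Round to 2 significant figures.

Mechanical energy is conserved (no friction): mgh = ½mv²
v = √(2gh) = √(2 × 10 × 16) = √320.00 = 17.89 m/s

v = 18 m/s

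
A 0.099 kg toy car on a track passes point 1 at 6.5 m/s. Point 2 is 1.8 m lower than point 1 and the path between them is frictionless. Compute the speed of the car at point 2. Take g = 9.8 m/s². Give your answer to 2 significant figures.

v = 8.8 m/s

Equating total energy at the two states: ½mv₀² + mgh = ½mv²
v² = v₀² + 2gh = (6.5)² + 2(9.8)(1.8) = 77.530
v = √77.530 = 8.805 m/s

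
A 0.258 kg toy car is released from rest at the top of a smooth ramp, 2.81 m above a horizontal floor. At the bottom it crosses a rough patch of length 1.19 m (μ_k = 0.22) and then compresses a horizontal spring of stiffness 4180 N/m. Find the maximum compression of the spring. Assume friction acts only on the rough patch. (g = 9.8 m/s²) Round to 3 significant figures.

Initial energy: E₁ = mgh = (0.258)(9.8)(2.81) = 7.1048 J
Friction removes W_f = μ_k mg d = (0.22)(0.258)(9.8)(1.19) = 0.6619 J
Energy reaching the spring: E = 7.1048 − 0.6619 = 6.4429 J
At max compression ½kx² = E ⇒ x = √(2E/k) = √(2 × 6.4429/4180) = 0.05552 m

x = 0.0555 m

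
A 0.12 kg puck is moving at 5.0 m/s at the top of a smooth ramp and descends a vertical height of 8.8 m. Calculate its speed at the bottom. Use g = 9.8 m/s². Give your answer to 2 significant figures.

Equating total energy at the two states: ½mv₀² + mgh = ½mv²
v² = v₀² + 2gh = (5.0)² + 2(9.8)(8.8) = 197.48
v = √197.48 = 14.05 m/s

v = 14 m/s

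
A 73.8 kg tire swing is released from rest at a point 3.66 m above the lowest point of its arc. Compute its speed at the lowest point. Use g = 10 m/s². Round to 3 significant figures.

Energy conservation between the two points: mgh = ½mv²
The mass cancels from both sides.
v = √(2gh) = √(2 × 10 × 3.66) = √73.200 = 8.556 m/s

v = 8.56 m/s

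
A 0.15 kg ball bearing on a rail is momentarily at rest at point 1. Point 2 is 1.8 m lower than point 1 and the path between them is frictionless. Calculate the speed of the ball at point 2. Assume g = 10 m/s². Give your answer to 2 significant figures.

By conservation of mechanical energy, mgh = ½mv²
v = √(2gh) = √(2 × 10 × 1.8) = √36.000 = 6.000 m/s

v = 6.0 m/s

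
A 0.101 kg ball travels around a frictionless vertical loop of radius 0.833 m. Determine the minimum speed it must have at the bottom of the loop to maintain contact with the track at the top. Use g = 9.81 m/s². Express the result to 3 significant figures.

v = 6.39 m/s

At the top: mg = mv_top²/r ⇒ v_top² = gr = 8.172 m²/s²
Energy from bottom to top (height 2r): ½mv_bot² = ½mv_top² + mg(2r)
v_bot² = gr + 4gr = 5gr = 40.86
v_bot = √(5gr) = 6.392 m/s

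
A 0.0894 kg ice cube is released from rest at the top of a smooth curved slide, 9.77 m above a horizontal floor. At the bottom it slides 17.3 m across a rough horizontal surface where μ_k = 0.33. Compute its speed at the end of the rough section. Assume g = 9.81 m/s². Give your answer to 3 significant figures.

Energy bookkeeping (friction removes W_f = μ_k N d):
mgh = ½mv² + μ_k m g d
W_f = μ_k mg d = (0.33)(0.0894)(9.81)(17.3) = 5.007 J
½mv² = mgh − W_f = 8.5684 − 5.007 = 3.5616 J
v = √(2 × 3.5616/0.0894) = 8.926 m/s

v = 8.93 m/s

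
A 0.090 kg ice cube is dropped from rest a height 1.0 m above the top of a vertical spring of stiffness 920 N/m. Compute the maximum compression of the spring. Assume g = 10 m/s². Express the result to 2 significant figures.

x = 0.045 m

Take the reference level at the top of the uncompressed spring. At max compression the cube has fallen H + x and is momentarily at rest:
mg(H + x) = ½kx²
½(920)x² − (0.090)(10)x − (0.090)(10)(1.0) = 0
460.0x² − 0.9000x − 0.9000 = 0
x = [0.9000 + √(0.8100 + 1656.0)]/(2 × 460.0) = 0.04522 m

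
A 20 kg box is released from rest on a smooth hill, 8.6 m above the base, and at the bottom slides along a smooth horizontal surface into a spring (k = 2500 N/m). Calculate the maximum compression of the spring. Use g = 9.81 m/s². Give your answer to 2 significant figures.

Gravitational PE at the top equals spring PE at max compression: mgh = ½kx²
x = √(2mgh/k) = √(2 × 20 × 9.81 × 8.6 / 2500) = 1.162 m

x = 1.2 m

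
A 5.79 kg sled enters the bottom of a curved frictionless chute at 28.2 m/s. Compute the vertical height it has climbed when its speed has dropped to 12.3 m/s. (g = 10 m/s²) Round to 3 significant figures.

Conservation of energy: ½mv₁² = ½mv₂² + mgh
h = (v₁² − v₂²)/(2g) = (28.2² − 12.3²)/(2 × 10) = 32.20 m

h = 32.2 m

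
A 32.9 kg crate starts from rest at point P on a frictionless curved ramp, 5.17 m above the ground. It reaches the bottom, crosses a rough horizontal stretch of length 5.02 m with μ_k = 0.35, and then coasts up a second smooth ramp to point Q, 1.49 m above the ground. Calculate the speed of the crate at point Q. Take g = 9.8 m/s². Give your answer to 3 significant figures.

v = 6.14 m/s

Energy at P: mgh₁ = (32.9)(9.8)(5.17) = 1666.9 J
Friction loss: W_f = μ_k mg d = 566.5 J
At Q: ½mv² + mgh₂ = mgh₁ − W_f
½mv² = 1666.9 − 566.5 − 480.41 = 620.01 J
v = √(2 × 620.01/32.9) = 6.139 m/s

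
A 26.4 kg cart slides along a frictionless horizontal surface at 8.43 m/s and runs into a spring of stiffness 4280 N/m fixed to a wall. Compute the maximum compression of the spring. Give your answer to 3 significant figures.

At max compression the cart is momentarily at rest: ½mv² = ½kx²
x = v√(m/k) = 8.43 × √(26.4/4280) = 0.6621 m

x = 0.662 m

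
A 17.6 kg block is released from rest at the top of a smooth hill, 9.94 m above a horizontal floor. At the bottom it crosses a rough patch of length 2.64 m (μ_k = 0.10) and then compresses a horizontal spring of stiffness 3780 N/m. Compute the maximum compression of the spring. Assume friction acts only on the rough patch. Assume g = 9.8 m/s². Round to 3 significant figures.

Initial energy: E₁ = mgh = (17.6)(9.8)(9.94) = 1714.5 J
Friction removes W_f = μ_k mg d = (0.10)(17.6)(9.8)(2.64) = 45.53 J
Energy reaching the spring: E = 1714.5 − 45.53 = 1668.9 J
At max compression ½kx² = E ⇒ x = √(2E/k) = √(2 × 1668.9/3780) = 0.9397 m

x = 0.940 m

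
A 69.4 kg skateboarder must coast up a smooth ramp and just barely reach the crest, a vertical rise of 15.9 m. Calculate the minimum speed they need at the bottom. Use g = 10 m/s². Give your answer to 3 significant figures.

v = 17.8 m/s

At the top they are momentarily at rest, so all KE converts to PE: ½mv² = mgh
v = √(2gh) = √(2 × 10 × 15.9) = 17.83 m/s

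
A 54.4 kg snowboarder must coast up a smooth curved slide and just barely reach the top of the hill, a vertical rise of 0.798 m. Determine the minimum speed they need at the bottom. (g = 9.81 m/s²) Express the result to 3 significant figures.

v = 3.96 m/s

At the top they are momentarily at rest, so all KE converts to PE: ½mv² = mgh
v = √(2gh) = √(2 × 9.81 × 0.798) = 3.957 m/s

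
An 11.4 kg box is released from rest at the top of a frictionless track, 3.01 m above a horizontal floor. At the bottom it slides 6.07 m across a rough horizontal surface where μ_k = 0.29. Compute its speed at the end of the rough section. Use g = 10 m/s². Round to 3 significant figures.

v = 5.00 m/s

Applying the work–energy principle:
mgh = ½mv² + μ_k m g d
W_f = μ_k mg d = (0.29)(11.4)(10)(6.07) = 200.7 J
½mv² = mgh − W_f = 343.14 − 200.7 = 142.47 J
v = √(2 × 142.47/11.4) = 4.999 m/s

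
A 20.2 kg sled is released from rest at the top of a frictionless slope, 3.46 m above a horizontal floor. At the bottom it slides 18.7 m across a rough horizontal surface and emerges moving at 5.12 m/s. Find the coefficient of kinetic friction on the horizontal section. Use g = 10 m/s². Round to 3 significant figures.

Energy bookkeeping (friction removes W_f = μ_k N d):
mgh = ½mv² + μ_k m g d
mgh = 698.92 J; ½mv² = 264.77 J
W_f = 698.92 − 264.77 = 434.2 J
μ_k = W_f/(mg·d) = 434.2/(202.0 × 18.7) = 0.1149

μ_k = 0.115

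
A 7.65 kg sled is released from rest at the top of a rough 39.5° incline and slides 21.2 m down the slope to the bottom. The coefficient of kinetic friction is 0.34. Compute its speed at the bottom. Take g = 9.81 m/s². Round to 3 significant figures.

v = 12.5 m/s

Taking the bottom as reference, mgh = ½mv² + μ_k N L with h = L sinθ, N = mg cosθ:
mgh = mgL sinθ = (7.65)(9.81)(21.2)sin39.5° = 1012.0 J
W_f = μ_k mg cosθ · L = (0.34)(7.65)(9.81)cos39.5°·21.2 = 417.4 J
½mv² = 1012.0 − 417.4 = 594.59 J
v = √(2 × 594.59/7.65) = 12.47 m/s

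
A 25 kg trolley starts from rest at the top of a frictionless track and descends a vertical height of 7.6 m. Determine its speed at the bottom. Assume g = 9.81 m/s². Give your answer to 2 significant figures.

Energy conservation between the two points: mgh = ½mv²
v = √(2gh) = √(2 × 9.81 × 7.6) = √149.11 = 12.21 m/s

v = 12 m/s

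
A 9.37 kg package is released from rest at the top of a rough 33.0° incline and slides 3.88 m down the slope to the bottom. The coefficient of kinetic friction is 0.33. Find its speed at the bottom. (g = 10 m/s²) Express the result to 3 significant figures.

Taking the bottom as reference, mgh = ½mv² + μ_k N L with h = L sinθ, N = mg cosθ:
mgh = mgL sinθ = (9.37)(10)(3.88)sin33.0° = 198.01 J
W_f = μ_k mg cosθ · L = (0.33)(9.37)(10)cos33.0°·3.88 = 100.6 J
½mv² = 198.01 − 100.6 = 97.389 J
v = √(2 × 97.389/9.37) = 4.559 m/s

v = 4.56 m/s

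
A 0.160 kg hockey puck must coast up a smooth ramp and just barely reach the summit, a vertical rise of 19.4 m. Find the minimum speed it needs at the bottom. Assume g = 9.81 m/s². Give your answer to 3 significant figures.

At the top it is momentarily at rest, so all KE converts to PE: ½mv² = mgh
v = √(2gh) = √(2 × 9.81 × 19.4) = 19.51 m/s

v = 19.5 m/s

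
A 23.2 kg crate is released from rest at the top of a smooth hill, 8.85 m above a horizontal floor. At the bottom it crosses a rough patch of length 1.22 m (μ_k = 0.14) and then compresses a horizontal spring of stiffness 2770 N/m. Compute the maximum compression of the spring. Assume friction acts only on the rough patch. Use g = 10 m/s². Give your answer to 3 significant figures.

x = 1.21 m

Initial energy: E₁ = mgh = (23.2)(10)(8.85) = 2053.2 J
Friction removes W_f = μ_k mg d = (0.14)(23.2)(10)(1.22) = 39.63 J
Energy reaching the spring: E = 2053.2 − 39.63 = 2013.6 J
At max compression ½kx² = E ⇒ x = √(2E/k) = √(2 × 2013.6/2770) = 1.206 m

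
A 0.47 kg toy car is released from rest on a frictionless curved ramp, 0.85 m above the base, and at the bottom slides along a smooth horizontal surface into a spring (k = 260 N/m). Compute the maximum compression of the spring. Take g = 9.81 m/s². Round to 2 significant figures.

x = 0.17 m

Gravitational PE at the top equals spring PE at max compression: mgh = ½kx²
x = √(2mgh/k) = √(2 × 0.47 × 9.81 × 0.85 / 260) = 0.1736 m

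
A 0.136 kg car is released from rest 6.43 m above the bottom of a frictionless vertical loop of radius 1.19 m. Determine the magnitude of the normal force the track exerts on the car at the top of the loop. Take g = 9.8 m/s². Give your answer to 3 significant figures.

Energy from release to top (height 2r): mgh = ½mv_top² + mg(2r)
v_top² = 2g(h − 2r) = 2(9.8)(6.43 − 2.380) = 79.380 m²/s²
At the top, both N and weight point toward the centre: N + mg = mv_top²/r
N = m(v_top²/r − g) = 0.136(79.380/1.19 − 9.8) = 7.739 N

N = 7.74 N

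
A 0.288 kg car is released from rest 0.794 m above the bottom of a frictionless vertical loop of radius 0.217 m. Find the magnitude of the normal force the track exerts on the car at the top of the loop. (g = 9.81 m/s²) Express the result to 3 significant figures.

Energy from release to top (height 2r): mgh = ½mv_top² + mg(2r)
v_top² = 2g(h − 2r) = 2(9.81)(0.794 − 0.4340) = 7.0632 m²/s²
At the top, both N and weight point toward the centre: N + mg = mv_top²/r
N = m(v_top²/r − g) = 0.288(7.0632/0.217 − 9.81) = 6.549 N

N = 6.55 N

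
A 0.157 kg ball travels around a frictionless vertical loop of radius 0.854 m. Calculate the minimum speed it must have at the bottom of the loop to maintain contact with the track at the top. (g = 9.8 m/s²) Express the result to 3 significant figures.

v = 6.47 m/s

At the top: mg = mv_top²/r ⇒ v_top² = gr = 8.369 m²/s²
Energy from bottom to top (height 2r): ½mv_bot² = ½mv_top² + mg(2r)
v_bot² = gr + 4gr = 5gr = 41.85
v_bot = √(5gr) = 6.469 m/s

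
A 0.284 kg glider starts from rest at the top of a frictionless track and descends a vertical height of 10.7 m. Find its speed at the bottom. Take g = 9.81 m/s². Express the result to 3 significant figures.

v = 14.5 m/s

Mechanical energy is conserved (no friction): mgh = ½mv²
The mass cancels from both sides.
v = √(2gh) = √(2 × 9.81 × 10.7) = √209.93 = 14.49 m/s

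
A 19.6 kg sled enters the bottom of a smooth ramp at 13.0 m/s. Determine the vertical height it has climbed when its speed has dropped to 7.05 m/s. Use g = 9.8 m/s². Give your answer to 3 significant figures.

Conservation of energy: ½mv₁² = ½mv₂² + mgh
h = (v₁² − v₂²)/(2g) = (13.0² − 7.05²)/(2 × 9.8) = 6.087 m

h = 6.09 m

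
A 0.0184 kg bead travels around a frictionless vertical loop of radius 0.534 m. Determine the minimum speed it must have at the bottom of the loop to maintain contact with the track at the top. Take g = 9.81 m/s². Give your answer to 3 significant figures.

At the top: mg = mv_top²/r ⇒ v_top² = gr = 5.239 m²/s²
Energy from bottom to top (height 2r): ½mv_bot² = ½mv_top² + mg(2r)
v_bot² = gr + 4gr = 5gr = 26.19
v_bot = √(5gr) = 5.118 m/s

v = 5.12 m/s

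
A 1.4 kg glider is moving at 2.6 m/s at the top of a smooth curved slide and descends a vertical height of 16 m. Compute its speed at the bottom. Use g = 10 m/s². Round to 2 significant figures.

Energy conservation between the two points: ½mv₀² + mgh = ½mv²
v² = v₀² + 2gh = (2.6)² + 2(10)(16) = 326.76
v = √326.76 = 18.08 m/s

v = 18 m/s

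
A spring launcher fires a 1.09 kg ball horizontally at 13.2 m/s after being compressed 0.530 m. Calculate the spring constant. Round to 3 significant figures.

½kx² = ½mv²
k = mv²/x² = (1.09)(13.2)²/(0.530)² = 676.1 N/m

k = 676 N/m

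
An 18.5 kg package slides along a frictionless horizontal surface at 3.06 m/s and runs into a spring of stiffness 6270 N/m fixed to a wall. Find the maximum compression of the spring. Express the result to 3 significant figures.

At max compression the package is momentarily at rest: ½mv² = ½kx²
x = v√(m/k) = 3.06 × √(18.5/6270) = 0.1662 m

x = 0.166 m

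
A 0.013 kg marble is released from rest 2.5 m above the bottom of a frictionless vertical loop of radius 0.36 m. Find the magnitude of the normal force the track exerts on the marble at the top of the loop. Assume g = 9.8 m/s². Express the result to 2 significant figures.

N = 1.1 N

Energy from release to top (height 2r): mgh = ½mv_top² + mg(2r)
v_top² = 2g(h − 2r) = 2(9.8)(2.5 − 0.7200) = 34.888 m²/s²
At the top, both N and weight point toward the centre: N + mg = mv_top²/r
N = m(v_top²/r − g) = 0.013(34.888/0.36 − 9.8) = 1.132 N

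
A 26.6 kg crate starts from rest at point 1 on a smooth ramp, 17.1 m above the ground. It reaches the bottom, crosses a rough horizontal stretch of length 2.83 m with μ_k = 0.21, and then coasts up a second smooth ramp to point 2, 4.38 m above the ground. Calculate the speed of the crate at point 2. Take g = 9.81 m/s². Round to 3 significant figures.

Energy at 1: mgh₁ = (26.6)(9.81)(17.1) = 4462.2 J
Friction loss: W_f = μ_k mg d = 155.1 J
At 2: ½mv² + mgh₂ = mgh₁ − W_f
½mv² = 4462.2 − 155.1 − 1142.9 = 3164.2 J
v = √(2 × 3164.2/26.6) = 15.42 m/s

v = 15.4 m/s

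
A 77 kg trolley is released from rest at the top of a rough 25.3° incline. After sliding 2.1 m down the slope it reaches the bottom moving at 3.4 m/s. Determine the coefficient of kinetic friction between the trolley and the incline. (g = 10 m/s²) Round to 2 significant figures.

μ_k = 0.17

Energy balance down the incline: mg L sinθ − ½mv² = μ_k (mg cosθ) L
mgL sinθ = 691.04 J; ½mv² = 445.06 J
W_f = 691.04 − 445.06 = 246.0 J
μ_k = W_f/(mg cosθ · L) = 246.0/(696.1 × 2.1) = 0.1683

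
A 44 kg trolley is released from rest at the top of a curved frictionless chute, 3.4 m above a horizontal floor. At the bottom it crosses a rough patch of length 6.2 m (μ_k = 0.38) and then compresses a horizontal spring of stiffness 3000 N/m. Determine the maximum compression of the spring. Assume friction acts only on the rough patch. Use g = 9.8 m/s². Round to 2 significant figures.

Initial energy: E₁ = mgh = (44)(9.8)(3.4) = 1466.1 J
Friction removes W_f = μ_k mg d = (0.38)(44)(9.8)(6.2) = 1016 J
Energy reaching the spring: E = 1466.1 − 1016 = 450.17 J
At max compression ½kx² = E ⇒ x = √(2E/k) = √(2 × 450.17/3000) = 0.5478 m

x = 0.55 m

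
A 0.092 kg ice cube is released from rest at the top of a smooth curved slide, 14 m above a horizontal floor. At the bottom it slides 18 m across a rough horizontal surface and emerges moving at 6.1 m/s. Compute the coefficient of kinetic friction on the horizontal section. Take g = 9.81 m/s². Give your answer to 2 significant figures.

μ_k = 0.67

Energy at the top = energy at the end + work done against friction:
mgh = ½mv² + μ_k m g d
mgh = 12.635 J; ½mv² = 1.7117 J
W_f = 12.635 − 1.7117 = 10.92 J
μ_k = W_f/(mg·d) = 10.92/(0.9025 × 18) = 0.6724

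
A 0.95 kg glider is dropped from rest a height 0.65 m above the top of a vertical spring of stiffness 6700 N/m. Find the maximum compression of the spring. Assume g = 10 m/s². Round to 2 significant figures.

Let x be the compression. The total drop is H + x, and the glider is instantaneously at rest at max compression, so energy conservation gives:
mg(H + x) = ½kx²
½(6700)x² − (0.95)(10)x − (0.95)(10)(0.65) = 0
3350x² − 9.500x − 6.175 = 0
x = [9.500 + √(90.25 + 82745)]/(2 × 3350) = 0.04437 m

x = 0.044 m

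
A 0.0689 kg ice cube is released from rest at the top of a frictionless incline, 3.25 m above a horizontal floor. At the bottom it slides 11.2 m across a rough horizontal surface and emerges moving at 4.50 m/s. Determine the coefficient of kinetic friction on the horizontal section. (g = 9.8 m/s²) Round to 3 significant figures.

Energy at the top = energy at the end + work done against friction:
mgh = ½mv² + μ_k m g d
mgh = 2.1945 J; ½mv² = 0.69761 J
W_f = 2.1945 − 0.69761 = 1.497 J
μ_k = W_f/(mg·d) = 1.497/(0.6752 × 11.2) = 0.1979

μ_k = 0.198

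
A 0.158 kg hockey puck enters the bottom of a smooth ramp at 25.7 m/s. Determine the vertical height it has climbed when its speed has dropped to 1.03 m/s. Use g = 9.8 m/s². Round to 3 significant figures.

h = 33.6 m

Energy balance between the two points: ½mv₁² = ½mv₂² + mgh
h = (v₁² − v₂²)/(2g) = (25.7² − 1.03²)/(2 × 9.8) = 33.64 m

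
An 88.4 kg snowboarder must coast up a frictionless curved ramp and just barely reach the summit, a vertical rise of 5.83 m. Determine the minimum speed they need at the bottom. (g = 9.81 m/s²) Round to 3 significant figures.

At the top they are momentarily at rest, so all KE converts to PE: ½mv² = mgh
v = √(2gh) = √(2 × 9.81 × 5.83) = 10.70 m/s

v = 10.7 m/s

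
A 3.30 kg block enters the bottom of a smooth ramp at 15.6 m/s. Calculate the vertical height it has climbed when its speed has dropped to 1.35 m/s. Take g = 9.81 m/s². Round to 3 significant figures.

h = 12.3 m

Conservation of energy: ½mv₁² = ½mv₂² + mgh
h = (v₁² − v₂²)/(2g) = (15.6² − 1.35²)/(2 × 9.81) = 12.31 m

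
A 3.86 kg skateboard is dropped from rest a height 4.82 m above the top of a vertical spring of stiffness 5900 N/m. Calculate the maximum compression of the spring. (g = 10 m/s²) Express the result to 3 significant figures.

Take the reference level at the top of the uncompressed spring. At max compression the skateboard has fallen H + x and is momentarily at rest:
mg(H + x) = ½kx²
½(5900)x² − (3.86)(10)x − (3.86)(10)(4.82) = 0
2950x² − 38.60x − 186.1 = 0
x = [38.60 + √(1490 + 2.1954e+06)]/(2 × 2950) = 0.2578 m

x = 0.258 m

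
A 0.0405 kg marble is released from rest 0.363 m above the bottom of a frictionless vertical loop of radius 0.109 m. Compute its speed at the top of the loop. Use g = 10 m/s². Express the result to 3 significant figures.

v = 1.70 m/s

Energy conservation: mgh = ½mv_top² + mg(2r)
v_top² = 2g(h − 2r) = 2(10)(0.363 − 0.2180) = 2.900
v_top = 1.703 m/s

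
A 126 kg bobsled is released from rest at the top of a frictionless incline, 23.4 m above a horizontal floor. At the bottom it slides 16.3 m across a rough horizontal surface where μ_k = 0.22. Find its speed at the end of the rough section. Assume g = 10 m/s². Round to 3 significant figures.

v = 19.9 m/s

Applying the work–energy principle:
mgh = ½mv² + μ_k m g d
W_f = μ_k mg d = (0.22)(126)(10)(16.3) = 4518 J
½mv² = mgh − W_f = 29484 − 4518 = 24966 J
v = √(2 × 24966/126) = 19.91 m/s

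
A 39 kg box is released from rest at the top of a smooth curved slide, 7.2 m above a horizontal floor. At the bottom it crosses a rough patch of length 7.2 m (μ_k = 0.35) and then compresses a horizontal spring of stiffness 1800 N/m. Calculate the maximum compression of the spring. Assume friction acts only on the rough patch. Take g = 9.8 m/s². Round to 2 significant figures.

x = 1.4 m

Initial energy: E₁ = mgh = (39)(9.8)(7.2) = 2751.8 J
Friction removes W_f = μ_k mg d = (0.35)(39)(9.8)(7.2) = 963.1 J
Energy reaching the spring: E = 2751.8 − 963.1 = 1788.7 J
At max compression ½kx² = E ⇒ x = √(2E/k) = √(2 × 1788.7/1800) = 1.410 m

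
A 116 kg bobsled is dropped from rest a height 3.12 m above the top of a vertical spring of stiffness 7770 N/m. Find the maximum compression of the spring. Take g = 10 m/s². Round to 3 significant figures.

Let x be the compression. The total drop is H + x, and the bobsled is instantaneously at rest at max compression, so energy conservation gives:
mg(H + x) = ½kx²
½(7770)x² − (116)(10)x − (116)(10)(3.12) = 0
3885x² − 1160x − 3619 = 0
x = [1160 + √(1.346e+06 + 5.6242e+07)]/(2 × 3885) = 1.126 m

x = 1.13 m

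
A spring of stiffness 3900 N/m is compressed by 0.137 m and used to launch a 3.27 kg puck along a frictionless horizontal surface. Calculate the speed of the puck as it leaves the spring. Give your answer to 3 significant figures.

v = 4.73 m/s

Spring PE converts entirely to kinetic energy: ½kx² = ½mv²
v = x√(k/m) = 0.137 × √(3900/3.27) = 4.731 m/s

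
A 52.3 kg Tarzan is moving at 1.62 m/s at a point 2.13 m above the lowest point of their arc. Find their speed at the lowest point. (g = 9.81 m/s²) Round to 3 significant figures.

Energy conservation between the two points: ½mv₀² + mgh = ½mv²
The mass cancels from both sides.
v² = v₀² + 2gh = (1.62)² + 2(9.81)(2.13) = 44.415
v = √44.415 = 6.664 m/s

v = 6.66 m/s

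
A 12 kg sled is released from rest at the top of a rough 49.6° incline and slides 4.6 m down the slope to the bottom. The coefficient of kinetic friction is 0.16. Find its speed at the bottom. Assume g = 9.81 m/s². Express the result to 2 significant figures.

v = 7.7 m/s

Work–energy: mg(L sinθ) − μ_k(mg cosθ)L = ½mv²
mgh = mgL sinθ = (12)(9.81)(4.6)sin49.6° = 412.38 J
W_f = μ_k mg cosθ · L = (0.16)(12)(9.81)cos49.6°·4.6 = 56.15 J
½mv² = 412.38 − 56.15 = 356.23 J
v = √(2 × 356.23/12) = 7.705 m/s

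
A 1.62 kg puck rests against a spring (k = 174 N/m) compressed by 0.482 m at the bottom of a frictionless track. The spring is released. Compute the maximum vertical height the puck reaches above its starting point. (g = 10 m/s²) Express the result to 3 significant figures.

All spring PE becomes gravitational PE at the highest point: ½kx² = mgh
h = kx²/(2mg) = (174)(0.482)²/(2 × 1.62 × 10) = 1.248 m

h = 1.25 m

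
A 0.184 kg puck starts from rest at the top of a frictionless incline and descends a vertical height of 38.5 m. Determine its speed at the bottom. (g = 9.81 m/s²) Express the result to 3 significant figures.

By conservation of mechanical energy, mgh = ½mv²
v = √(2gh) = √(2 × 9.81 × 38.5) = √755.37 = 27.48 m/s

v = 27.5 m/s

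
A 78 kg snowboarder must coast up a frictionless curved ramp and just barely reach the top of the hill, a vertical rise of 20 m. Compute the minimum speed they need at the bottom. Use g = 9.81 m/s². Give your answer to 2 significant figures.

v = 20 m/s

At the top they are momentarily at rest, so all KE converts to PE: ½mv² = mgh
v = √(2gh) = √(2 × 9.81 × 20) = 19.81 m/s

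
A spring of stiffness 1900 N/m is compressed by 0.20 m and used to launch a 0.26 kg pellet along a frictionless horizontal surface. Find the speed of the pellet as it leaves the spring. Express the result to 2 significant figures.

v = 17 m/s

Spring PE converts entirely to kinetic energy: ½kx² = ½mv²
v = x√(k/m) = 0.20 × √(1900/0.26) = 17.10 m/s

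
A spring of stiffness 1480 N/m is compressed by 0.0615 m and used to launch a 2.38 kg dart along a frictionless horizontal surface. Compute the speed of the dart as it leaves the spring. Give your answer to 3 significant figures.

v = 1.53 m/s

The dart leaves the spring when the spring is at natural length, so ½kx² = ½mv²
v = x√(k/m) = 0.0615 × √(1480/2.38) = 1.534 m/s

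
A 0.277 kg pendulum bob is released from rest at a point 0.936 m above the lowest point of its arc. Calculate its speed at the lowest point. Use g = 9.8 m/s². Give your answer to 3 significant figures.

v = 4.28 m/s

Mechanical energy is conserved (no friction): mgh = ½mv²
The mass cancels from both sides.
v = √(2gh) = √(2 × 9.8 × 0.936) = √18.346 = 4.283 m/s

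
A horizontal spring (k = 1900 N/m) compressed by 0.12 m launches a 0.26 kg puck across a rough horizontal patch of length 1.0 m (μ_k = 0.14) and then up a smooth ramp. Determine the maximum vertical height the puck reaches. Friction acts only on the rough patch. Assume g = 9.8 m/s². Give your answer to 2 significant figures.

Spring energy: E₀ = ½kx² = ½(1900)(0.12)² = 13.680 J
Friction: W_f = μ_k mg d = (0.14)(0.26)(9.8)(1.0) = 0.3567 J
Energy at base of ramp: E = 13.680 − 0.3567 = 13.323 J
At max height all remaining energy is PE: mgh = E ⇒ h = E/(mg) = 13.323/(0.26 × 9.8) = 5.229 m

h = 5.2 m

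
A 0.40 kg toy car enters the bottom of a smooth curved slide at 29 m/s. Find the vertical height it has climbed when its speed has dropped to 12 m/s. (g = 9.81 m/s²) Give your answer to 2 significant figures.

h = 36 m

Energy balance between the two points: ½mv₁² = ½mv₂² + mgh
h = (v₁² − v₂²)/(2g) = (29² − 12²)/(2 × 9.81) = 35.52 m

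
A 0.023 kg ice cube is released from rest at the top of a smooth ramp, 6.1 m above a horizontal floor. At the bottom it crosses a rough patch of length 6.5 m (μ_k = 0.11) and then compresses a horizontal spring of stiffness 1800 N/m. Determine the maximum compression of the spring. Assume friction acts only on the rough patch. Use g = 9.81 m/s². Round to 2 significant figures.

x = 0.037 m

Initial energy: E₁ = mgh = (0.023)(9.81)(6.1) = 1.3763 J
Friction removes W_f = μ_k mg d = (0.11)(0.023)(9.81)(6.5) = 0.1613 J
Energy reaching the spring: E = 1.3763 − 0.1613 = 1.2150 J
At max compression ½kx² = E ⇒ x = √(2E/k) = √(2 × 1.2150/1800) = 0.03674 m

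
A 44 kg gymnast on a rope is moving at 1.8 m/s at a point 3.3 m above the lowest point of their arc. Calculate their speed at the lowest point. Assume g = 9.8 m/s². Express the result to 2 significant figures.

Energy conservation between the two points: ½mv₀² + mgh = ½mv²
v² = v₀² + 2gh = (1.8)² + 2(9.8)(3.3) = 67.920
v = √67.920 = 8.241 m/s

v = 8.2 m/s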